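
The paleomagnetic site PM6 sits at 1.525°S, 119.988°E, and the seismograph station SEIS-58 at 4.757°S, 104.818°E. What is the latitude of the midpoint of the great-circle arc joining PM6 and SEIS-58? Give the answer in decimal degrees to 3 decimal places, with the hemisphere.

3.169°S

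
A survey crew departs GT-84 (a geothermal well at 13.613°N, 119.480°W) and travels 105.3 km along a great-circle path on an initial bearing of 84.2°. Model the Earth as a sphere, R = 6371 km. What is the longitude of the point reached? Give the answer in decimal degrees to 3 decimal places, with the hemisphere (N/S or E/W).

δ = d/R = 105.3/6371 = 0.016528 rad
φ₂ = arcsin(sin φ₁ cos δ + cos φ₁ sin δ cos θ)
   = arcsin(0.23536·0.99986 + 0.97191·0.01653·0.10106) = 13.70682°
λ₂ = λ₁ + atan2(sin θ sin δ cos φ₁, cos δ − sin φ₁ sin φ₂) = -118.51024°

118.510°W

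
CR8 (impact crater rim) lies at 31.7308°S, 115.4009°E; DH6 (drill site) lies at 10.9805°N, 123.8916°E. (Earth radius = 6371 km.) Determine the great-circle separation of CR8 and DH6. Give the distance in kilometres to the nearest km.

4835 km

Δφ = 42.7113°,  Δλ = 8.4907°
a = sin²(Δφ/2) + cos φ₁ cos φ₂ sin²(Δλ/2) = 0.137185
c = 2·arcsin(√a) = 0.758847 rad = 43.4788°
d = R·c = 6371 × 0.758847 = 4834.6 km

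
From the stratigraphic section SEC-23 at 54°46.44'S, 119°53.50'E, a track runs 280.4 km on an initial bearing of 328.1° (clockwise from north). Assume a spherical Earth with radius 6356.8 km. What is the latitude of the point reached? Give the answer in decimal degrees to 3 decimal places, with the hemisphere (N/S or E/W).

SEC-23: φ = -54.77400°, λ = +119.89167°
δ = d/R = 280.4/6356.8 = 0.044110 rad
φ₂ = arcsin(sin φ₁ cos δ + cos φ₁ sin δ cos θ)
   = arcsin(-0.81688·0.99903 + 0.57680·0.04410·0.84897) = -52.60761°
λ₂ = λ₁ + atan2(sin θ sin δ cos φ₁, cos δ − sin φ₁ sin φ₂) = 117.69259°

52.608°S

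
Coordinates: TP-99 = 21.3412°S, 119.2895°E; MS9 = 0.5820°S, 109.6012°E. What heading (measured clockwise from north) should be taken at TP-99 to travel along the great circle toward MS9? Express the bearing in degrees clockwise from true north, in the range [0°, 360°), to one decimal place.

Δλ = -9.6883°
y = sin Δλ · cos φ₂ = -0.168279
x = cos φ₁ sin φ₂ − sin φ₁ cos φ₂ cos Δλ = 0.349251
θ = atan2(y, x) = -25.7261° → 334.2739° (mod 360°)

334.3°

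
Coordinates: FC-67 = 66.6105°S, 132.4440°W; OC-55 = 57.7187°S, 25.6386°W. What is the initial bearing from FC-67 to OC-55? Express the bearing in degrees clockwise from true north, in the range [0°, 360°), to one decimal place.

133.0°

Δλ = 106.8054°
y = sin Δλ · cos φ₂ = 0.511267
x = cos φ₁ sin φ₂ − sin φ₁ cos φ₂ cos Δλ = -0.477346
θ = atan2(y, x) = 133.0348° → 133.0348° (mod 360°)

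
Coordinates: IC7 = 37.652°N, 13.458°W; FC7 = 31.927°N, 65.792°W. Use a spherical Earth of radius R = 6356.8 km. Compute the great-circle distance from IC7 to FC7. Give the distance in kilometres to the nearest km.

Δφ = -5.7250°,  Δλ = -52.3340°
a = sin²(Δφ/2) + cos φ₁ cos φ₂ sin²(Δλ/2) = 0.133172
c = 2·arcsin(√a) = 0.747108 rad = 42.8062°
d = R·c = 6356.8 × 0.747108 = 4749.2 km

4749 km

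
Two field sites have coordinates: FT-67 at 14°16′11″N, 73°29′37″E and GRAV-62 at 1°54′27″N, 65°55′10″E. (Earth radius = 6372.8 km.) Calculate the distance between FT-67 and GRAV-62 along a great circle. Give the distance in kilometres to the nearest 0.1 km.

1607.3 km

FT-67: φ = +14.26972°, λ = +73.49361°
GRAV-62: φ = +1.90750°, λ = +65.91944°
Δφ = -12.3622°,  Δλ = -7.5742°
a = sin²(Δφ/2) + cos φ₁ cos φ₂ sin²(Δλ/2) = 0.015819
c = 2·arcsin(√a) = 0.252213 rad = 14.4507°
d = R·c = 6372.8 × 0.252213 = 1607.3 km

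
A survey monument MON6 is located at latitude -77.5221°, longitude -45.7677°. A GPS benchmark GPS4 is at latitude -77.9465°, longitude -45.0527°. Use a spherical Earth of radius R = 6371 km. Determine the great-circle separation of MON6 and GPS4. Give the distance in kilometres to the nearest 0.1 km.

50.1 km

Δφ = -0.4244°,  Δλ = 0.7150°
a = sin²(Δφ/2) + cos φ₁ cos φ₂ sin²(Δλ/2) = 0.000015
c = 2·arcsin(√a) = 0.007867 rad = 0.4508°
d = R·c = 6371 × 0.007867 = 50.1 km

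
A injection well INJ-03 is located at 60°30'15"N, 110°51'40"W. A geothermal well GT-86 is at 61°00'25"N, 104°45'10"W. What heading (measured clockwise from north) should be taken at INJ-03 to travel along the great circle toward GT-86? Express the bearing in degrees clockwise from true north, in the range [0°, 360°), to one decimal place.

77.8°

INJ-03: φ = +60.50417°, λ = -110.86111°
GT-86: φ = +61.00694°, λ = -104.75278°
Δλ = 6.1083°
y = sin Δλ · cos φ₂ = 0.051577
x = cos φ₁ sin φ₂ − sin φ₁ cos φ₂ cos Δλ = 0.011170
θ = atan2(y, x) = 77.7799° → 77.7799° (mod 360°)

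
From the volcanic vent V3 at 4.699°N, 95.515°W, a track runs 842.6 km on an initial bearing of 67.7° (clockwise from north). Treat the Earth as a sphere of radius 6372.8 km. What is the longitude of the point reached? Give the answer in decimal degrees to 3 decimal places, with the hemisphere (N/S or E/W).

88.448°W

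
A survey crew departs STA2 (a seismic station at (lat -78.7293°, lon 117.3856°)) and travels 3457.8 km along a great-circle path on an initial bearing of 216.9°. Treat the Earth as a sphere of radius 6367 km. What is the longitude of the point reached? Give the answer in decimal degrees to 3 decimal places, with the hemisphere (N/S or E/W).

10.100°W

δ = d/R = 3457.8/6367 = 0.543082 rad
φ₂ = arcsin(sin φ₁ cos δ + cos φ₁ sin δ cos θ)
   = arcsin(-0.98071·0.85612 + 0.19544·0.51678·-0.79968) = -66.98154°
λ₂ = λ₁ + atan2(sin θ sin δ cos φ₁, cos δ − sin φ₁ sin φ₂) = -10.09996°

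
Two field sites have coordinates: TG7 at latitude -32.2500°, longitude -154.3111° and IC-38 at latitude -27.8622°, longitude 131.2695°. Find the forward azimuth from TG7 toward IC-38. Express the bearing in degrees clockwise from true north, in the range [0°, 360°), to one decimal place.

252.5°

Δλ = -74.4194°
y = sin Δλ · cos φ₂ = -0.851588
x = cos φ₁ sin φ₂ − sin φ₁ cos φ₂ cos Δλ = -0.268538
θ = atan2(y, x) = -107.5020° → 252.4980° (mod 360°)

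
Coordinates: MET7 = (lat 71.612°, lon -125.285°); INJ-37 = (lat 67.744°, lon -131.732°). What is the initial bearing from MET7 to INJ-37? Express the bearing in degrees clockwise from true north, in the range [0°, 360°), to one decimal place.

213.1°

Δλ = -6.4470°
y = sin Δλ · cos φ₂ = -0.042527
x = cos φ₁ sin φ₂ − sin φ₁ cos φ₂ cos Δλ = -0.065185
θ = atan2(y, x) = -146.8794° → 213.1206° (mod 360°)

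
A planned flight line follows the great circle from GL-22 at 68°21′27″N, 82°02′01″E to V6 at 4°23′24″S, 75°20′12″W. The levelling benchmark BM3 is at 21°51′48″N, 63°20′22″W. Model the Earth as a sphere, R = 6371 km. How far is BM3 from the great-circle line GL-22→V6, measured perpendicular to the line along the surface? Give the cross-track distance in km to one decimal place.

779.0 km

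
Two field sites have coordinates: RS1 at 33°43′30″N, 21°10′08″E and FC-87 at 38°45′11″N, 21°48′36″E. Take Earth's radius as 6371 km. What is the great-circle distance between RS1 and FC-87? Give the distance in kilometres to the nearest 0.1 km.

562.0 km

RS1: φ = +33.72500°, λ = +21.16889°
FC-87: φ = +38.75306°, λ = +21.81000°
Δφ = 5.0281°,  Δλ = 0.6411°
a = sin²(Δφ/2) + cos φ₁ cos φ₂ sin²(Δλ/2) = 0.001944
c = 2·arcsin(√a) = 0.088218 rad = 5.0545°
d = R·c = 6371 × 0.088218 = 562.0 km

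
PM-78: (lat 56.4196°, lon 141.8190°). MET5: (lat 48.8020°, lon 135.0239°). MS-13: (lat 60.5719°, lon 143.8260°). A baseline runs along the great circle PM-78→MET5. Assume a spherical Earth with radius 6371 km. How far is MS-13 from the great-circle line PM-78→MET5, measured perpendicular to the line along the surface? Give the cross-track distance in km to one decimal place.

δ₁₃ = central angle PM-78→MS-13 = 0.074738 rad  (haversine)
θ₁₃ = bearing PM-78→MS-13 = 13.323°,  θ₁₂ = bearing PM-78→MET5 = 211.195°
dₓₜ = R·arcsin(sin δ₁₃ · sin(θ₁₃ − θ₁₂)) = 6371·arcsin(0.07467·sin(-197.872°)) = 146.003 km
|dₓₜ| = 146.003 km

146.0 km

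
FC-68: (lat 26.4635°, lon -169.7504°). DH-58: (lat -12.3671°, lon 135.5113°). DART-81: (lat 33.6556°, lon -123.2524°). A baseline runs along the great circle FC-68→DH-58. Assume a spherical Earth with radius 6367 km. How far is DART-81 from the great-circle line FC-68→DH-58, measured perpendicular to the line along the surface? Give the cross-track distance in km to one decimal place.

527.1 km

δ₁₃ = central angle FC-68→DART-81 = 0.707601 rad  (haversine)
θ₁₃ = bearing FC-68→DART-81 = 68.258°,  θ₁₂ = bearing FC-68→DH-58 = 240.949°
dₓₜ = R·arcsin(sin δ₁₃ · sin(θ₁₃ − θ₁₂)) = 6367·arcsin(0.65001·sin(-172.692°)) = -527.081 km
|dₓₜ| = 527.081 km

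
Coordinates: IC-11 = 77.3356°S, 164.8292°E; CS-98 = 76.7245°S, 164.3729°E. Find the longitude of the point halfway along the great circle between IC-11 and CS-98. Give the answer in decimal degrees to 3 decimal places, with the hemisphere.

Bx = cos φ₂ cos Δλ = 0.229626,  By = cos φ₂ sin Δλ = -0.001829
φₘ = atan2(sin φ₁ + sin φ₂, √((cos φ₁ + Bx)² + By²)) = -77.03015°
λₘ = λ₁ + atan2(By, cos φ₁ + Bx) = 164.59577°

164.596°E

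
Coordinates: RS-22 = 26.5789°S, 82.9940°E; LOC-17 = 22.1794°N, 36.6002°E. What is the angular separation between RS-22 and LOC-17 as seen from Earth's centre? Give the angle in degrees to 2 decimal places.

66.28°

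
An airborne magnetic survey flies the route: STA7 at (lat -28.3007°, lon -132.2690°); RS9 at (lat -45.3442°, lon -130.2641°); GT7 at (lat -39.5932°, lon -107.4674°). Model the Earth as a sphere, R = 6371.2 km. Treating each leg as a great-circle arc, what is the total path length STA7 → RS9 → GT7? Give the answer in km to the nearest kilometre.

3872 km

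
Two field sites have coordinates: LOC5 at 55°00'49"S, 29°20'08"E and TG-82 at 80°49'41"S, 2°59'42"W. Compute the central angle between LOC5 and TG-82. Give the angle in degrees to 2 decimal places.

LOC5: φ = -55.01361°, λ = +29.33556°
TG-82: φ = -80.82806°, λ = -2.99500°
Δφ = -25.8144°,  Δλ = -32.3306°
a = sin²(Δφ/2) + cos φ₁ cos φ₂ sin²(Δλ/2) = 0.056980
c = 2·arcsin(√a) = 0.482063 rad = 27.6202°

27.62°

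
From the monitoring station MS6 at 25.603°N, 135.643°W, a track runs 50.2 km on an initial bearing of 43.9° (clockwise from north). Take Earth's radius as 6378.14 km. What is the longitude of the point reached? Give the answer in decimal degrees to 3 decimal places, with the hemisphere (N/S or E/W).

δ = d/R = 50.2/6378.14 = 0.007871 rad
φ₂ = arcsin(sin φ₁ cos δ + cos φ₁ sin δ cos θ)
   = arcsin(0.43213·0.99997 + 0.90181·0.00787·0.72055) = 25.92752°
λ₂ = λ₁ + atan2(sin θ sin δ cos φ₁, cos δ − sin φ₁ sin φ₂) = -135.29531°

135.295°W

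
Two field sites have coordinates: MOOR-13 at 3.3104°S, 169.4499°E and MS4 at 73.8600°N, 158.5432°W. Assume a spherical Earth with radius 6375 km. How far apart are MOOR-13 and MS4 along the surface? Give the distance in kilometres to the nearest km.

Δφ = 77.1704°,  Δλ = 32.0069°
a = sin²(Δφ/2) + cos φ₁ cos φ₂ sin²(Δλ/2) = 0.410068
c = 2·arcsin(√a) = 1.389948 rad = 79.6381°
d = R·c = 6375 × 1.389948 = 8860.9 km

8861 km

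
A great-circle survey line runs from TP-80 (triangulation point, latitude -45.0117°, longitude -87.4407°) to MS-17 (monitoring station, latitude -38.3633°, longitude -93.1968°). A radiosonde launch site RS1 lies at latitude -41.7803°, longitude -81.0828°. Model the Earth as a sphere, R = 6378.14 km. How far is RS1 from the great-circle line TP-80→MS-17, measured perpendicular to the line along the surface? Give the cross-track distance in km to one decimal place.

626.9 km

δ₁₃ = central angle TP-80→RS1 = 0.098349 rad  (haversine)
θ₁₃ = bearing TP-80→RS1 = 57.246°,  θ₁₂ = bearing TP-80→MS-17 = 325.160°
dₓₜ = R·arcsin(sin δ₁₃ · sin(θ₁₃ − θ₁₂)) = 6378.14·arcsin(0.09819·sin(-267.914°)) = 626.869 km
|dₓₜ| = 626.869 km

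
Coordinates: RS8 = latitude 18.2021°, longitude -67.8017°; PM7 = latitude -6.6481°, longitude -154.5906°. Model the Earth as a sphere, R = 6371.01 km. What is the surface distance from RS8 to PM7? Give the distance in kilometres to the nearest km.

Δφ = -24.8502°,  Δλ = -86.7889°
a = sin²(Δφ/2) + cos φ₁ cos φ₂ sin²(Δλ/2) = 0.491655
c = 2·arcsin(√a) = 1.554105 rad = 89.0436°
d = R·c = 6371.01 × 1.554105 = 9901.2 km

9901 km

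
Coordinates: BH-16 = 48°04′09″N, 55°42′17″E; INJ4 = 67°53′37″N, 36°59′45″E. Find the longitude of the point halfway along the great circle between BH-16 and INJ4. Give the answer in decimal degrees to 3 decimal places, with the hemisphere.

48.986°E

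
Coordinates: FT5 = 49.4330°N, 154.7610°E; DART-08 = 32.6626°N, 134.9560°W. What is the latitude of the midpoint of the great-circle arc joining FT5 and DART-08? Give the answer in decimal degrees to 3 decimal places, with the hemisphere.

46.682°N

Bx = cos φ₂ cos Δλ = 0.284023,  By = cos φ₂ sin Δλ = 0.792505
φₘ = atan2(sin φ₁ + sin φ₂, √((cos φ₁ + Bx)² + By²)) = 46.68230°
λₘ = λ₁ + atan2(By, cos φ₁ + Bx) = -164.93507°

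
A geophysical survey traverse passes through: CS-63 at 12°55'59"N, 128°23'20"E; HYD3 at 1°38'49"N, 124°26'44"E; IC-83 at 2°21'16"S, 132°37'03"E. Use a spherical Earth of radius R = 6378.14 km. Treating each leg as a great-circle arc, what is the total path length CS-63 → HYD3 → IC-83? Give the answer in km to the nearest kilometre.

2342 km

CS-63: φ = +12.93306°, λ = +128.38889°
HYD3: φ = +1.64694°, λ = +124.44556°
IC-83: φ = -2.35444°, λ = +132.61750°
CS-63→HYD3: c = 0.208436 rad, d = 1329.44 km
HYD3→IC-83: c = 0.158779 rad, d = 1012.71 km
Total = 1329.44 + 1012.71 = 2342.15 km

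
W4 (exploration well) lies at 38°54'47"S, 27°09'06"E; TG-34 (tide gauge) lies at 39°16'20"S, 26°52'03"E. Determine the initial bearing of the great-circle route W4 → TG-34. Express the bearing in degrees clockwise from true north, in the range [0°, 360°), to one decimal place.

211.5°

W4: φ = -38.91306°, λ = +27.15167°
TG-34: φ = -39.27222°, λ = +26.86750°
Δλ = -0.2842°
y = sin Δλ · cos φ₂ = -0.003839
x = cos φ₁ sin φ₂ − sin φ₁ cos φ₂ cos Δλ = -0.006275
θ = atan2(y, x) = -148.5371° → 211.4629° (mod 360°)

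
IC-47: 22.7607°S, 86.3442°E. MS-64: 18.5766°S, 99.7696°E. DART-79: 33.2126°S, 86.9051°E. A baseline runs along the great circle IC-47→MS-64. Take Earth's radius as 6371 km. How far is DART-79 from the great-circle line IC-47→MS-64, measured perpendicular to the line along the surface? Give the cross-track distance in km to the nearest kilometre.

1132 km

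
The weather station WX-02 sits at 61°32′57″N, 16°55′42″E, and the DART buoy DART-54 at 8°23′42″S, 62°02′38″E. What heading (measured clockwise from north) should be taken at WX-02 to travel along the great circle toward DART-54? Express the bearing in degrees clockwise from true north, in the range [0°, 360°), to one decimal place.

134.3°

WX-02: φ = +61.54917°, λ = +16.92833°
DART-54: φ = -8.39500°, λ = +62.04389°
Δλ = 45.1156°
y = sin Δλ · cos φ₂ = 0.700940
x = cos φ₁ sin φ₂ − sin φ₁ cos φ₂ cos Δλ = -0.683357
θ = atan2(y, x) = 134.2723° → 134.2723° (mod 360°)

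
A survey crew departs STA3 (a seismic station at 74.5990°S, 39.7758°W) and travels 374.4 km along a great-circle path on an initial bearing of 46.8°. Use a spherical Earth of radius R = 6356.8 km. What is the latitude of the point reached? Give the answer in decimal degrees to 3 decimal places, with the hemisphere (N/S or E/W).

72.123°S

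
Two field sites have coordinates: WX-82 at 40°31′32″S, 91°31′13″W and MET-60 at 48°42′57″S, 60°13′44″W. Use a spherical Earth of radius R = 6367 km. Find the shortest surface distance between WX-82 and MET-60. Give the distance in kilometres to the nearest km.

WX-82: φ = -40.52556°, λ = -91.52028°
MET-60: φ = -48.71583°, λ = -60.22889°
Δφ = -8.1903°,  Δλ = 31.2914°
a = sin²(Δφ/2) + cos φ₁ cos φ₂ sin²(Δλ/2) = 0.041576
c = 2·arcsin(√a) = 0.410685 rad = 23.5305°
d = R·c = 6367 × 0.410685 = 2614.8 km

2615 km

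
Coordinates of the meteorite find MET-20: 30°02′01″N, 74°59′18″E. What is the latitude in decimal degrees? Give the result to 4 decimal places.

30° + 2′/60 + 1″/3600 = 30 + 0.03333 + 0.00028 = 30.0336°

30.0336°N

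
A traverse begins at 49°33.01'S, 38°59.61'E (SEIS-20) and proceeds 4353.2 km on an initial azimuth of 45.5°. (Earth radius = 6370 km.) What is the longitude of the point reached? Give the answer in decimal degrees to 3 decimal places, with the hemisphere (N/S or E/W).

67.195°E

SEIS-20: φ = -49.55017°, λ = +38.99350°
δ = d/R = 4353.2/6370 = 0.683391 rad
φ₂ = arcsin(sin φ₁ cos δ + cos φ₁ sin δ cos θ)
   = arcsin(-0.76097·0.77544 + 0.64878·0.63143·0.70091) = -17.63511°
λ₂ = λ₁ + atan2(sin θ sin δ cos φ₁, cos δ − sin φ₁ sin φ₂) = 67.19497°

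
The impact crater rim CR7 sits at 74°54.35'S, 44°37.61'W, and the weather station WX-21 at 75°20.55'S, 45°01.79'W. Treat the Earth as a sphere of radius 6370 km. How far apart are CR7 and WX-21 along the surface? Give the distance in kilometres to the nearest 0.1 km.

CR7: φ = -74.90583°, λ = -44.62683°
WX-21: φ = -75.34250°, λ = -45.02983°
Δφ = -0.4367°,  Δλ = -0.4030°
a = sin²(Δφ/2) + cos φ₁ cos φ₂ sin²(Δλ/2) = 0.000015
c = 2·arcsin(√a) = 0.007832 rad = 0.4488°
d = R·c = 6370 × 0.007832 = 49.9 km

49.9 km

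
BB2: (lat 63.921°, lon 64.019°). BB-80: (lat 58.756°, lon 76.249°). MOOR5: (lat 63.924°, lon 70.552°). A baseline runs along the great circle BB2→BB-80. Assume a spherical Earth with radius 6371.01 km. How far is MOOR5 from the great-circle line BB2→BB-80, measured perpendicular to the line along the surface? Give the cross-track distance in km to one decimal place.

200.2 km

δ₁₃ = central angle BB2→MOOR5 = 0.050101 rad  (haversine)
θ₁₃ = bearing BB2→MOOR5 = 87.006°,  θ₁₂ = bearing BB2→BB-80 = 125.871°
dₓₜ = R·arcsin(sin δ₁₃ · sin(θ₁₃ − θ₁₂)) = 6371.01·arcsin(0.05008·sin(-38.865°)) = -200.239 km
|dₓₜ| = 200.239 km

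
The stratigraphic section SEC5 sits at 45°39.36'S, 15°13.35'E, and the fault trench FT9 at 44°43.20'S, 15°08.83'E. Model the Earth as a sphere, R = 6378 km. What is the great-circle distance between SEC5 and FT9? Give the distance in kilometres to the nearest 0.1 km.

104.4 km

SEC5: φ = -45.65600°, λ = +15.22250°
FT9: φ = -44.72000°, λ = +15.14717°
Δφ = 0.9360°,  Δλ = -0.0753°
a = sin²(Δφ/2) + cos φ₁ cos φ₂ sin²(Δλ/2) = 0.000067
c = 2·arcsin(√a) = 0.016363 rad = 0.9375°
d = R·c = 6378 × 0.016363 = 104.4 km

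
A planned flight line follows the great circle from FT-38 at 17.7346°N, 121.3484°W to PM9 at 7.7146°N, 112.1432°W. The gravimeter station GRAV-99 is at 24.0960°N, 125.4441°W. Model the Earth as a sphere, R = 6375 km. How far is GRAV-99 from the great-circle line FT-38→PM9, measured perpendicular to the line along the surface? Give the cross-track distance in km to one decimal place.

180.6 km

δ₁₃ = central angle FT-38→GRAV-99 = 0.129533 rad  (haversine)
θ₁₃ = bearing FT-38→GRAV-99 = 329.685°,  θ₁₂ = bearing FT-38→PM9 = 137.018°
dₓₜ = R·arcsin(sin δ₁₃ · sin(θ₁₃ − θ₁₂)) = 6375·arcsin(0.12917·sin(192.667°)) = -180.598 km
|dₓₜ| = 180.598 km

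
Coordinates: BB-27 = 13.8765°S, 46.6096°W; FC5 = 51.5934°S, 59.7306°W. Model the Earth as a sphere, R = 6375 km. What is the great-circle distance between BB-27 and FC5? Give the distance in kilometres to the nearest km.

4358 km

Δφ = -37.7169°,  Δλ = -13.1210°
a = sin²(Δφ/2) + cos φ₁ cos φ₂ sin²(Δλ/2) = 0.112351
c = 2·arcsin(√a) = 0.683610 rad = 39.1680°
d = R·c = 6375 × 0.683610 = 4358.0 km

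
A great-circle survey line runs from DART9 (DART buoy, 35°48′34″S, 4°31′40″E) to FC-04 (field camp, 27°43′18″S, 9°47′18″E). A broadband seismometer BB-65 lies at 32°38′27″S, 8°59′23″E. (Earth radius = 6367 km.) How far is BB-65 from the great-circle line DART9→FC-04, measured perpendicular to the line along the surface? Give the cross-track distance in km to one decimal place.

DART9: φ = -35.80944°, λ = +4.52778°
FC-04: φ = -27.72167°, λ = +9.78833°
BB-65: φ = -32.64083°, λ = +8.98972°
δ₁₃ = central angle DART9→BB-65 = 0.084860 rad  (haversine)
θ₁₃ = bearing DART9→BB-65 = 50.615°,  θ₁₂ = bearing DART9→FC-04 = 30.369°
dₓₜ = R·arcsin(sin δ₁₃ · sin(θ₁₃ − θ₁₂)) = 6367·arcsin(0.08476·sin(20.247°)) = 186.781 km
|dₓₜ| = 186.781 km

186.8 km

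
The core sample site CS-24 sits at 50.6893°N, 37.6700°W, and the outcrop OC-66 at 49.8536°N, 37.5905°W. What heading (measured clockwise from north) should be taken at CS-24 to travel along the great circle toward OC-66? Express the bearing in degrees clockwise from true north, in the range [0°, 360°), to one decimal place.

Δλ = 0.0795°
y = sin Δλ · cos φ₂ = 0.000895
x = cos φ₁ sin φ₂ − sin φ₁ cos φ₂ cos Δλ = -0.014585
θ = atan2(y, x) = 176.4900° → 176.4900° (mod 360°)

176.5°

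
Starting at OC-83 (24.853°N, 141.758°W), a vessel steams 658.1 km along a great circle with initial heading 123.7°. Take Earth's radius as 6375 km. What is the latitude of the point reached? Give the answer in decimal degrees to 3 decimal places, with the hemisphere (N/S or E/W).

δ = d/R = 658.1/6375 = 0.103231 rad
φ₂ = arcsin(sin φ₁ cos δ + cos φ₁ sin δ cos θ)
   = arcsin(0.42029·0.99468 + 0.90739·0.10305·-0.55484) = 21.47982°
λ₂ = λ₁ + atan2(sin θ sin δ cos φ₁, cos δ − sin φ₁ sin φ₂) = -136.47184°

21.480°N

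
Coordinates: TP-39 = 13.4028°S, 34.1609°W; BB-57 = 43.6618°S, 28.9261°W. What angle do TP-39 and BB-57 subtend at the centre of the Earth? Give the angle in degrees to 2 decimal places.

30.59°

Δφ = -30.2590°,  Δλ = 5.2348°
a = sin²(Δφ/2) + cos φ₁ cos φ₂ sin²(Δλ/2) = 0.069589
c = 2·arcsin(√a) = 0.533915 rad = 30.5911°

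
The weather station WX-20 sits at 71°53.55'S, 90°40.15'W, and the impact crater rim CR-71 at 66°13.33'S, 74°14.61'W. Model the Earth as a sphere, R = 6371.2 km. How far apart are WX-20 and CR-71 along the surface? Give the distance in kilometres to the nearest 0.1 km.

902.1 km

WX-20: φ = -71.89250°, λ = -90.66917°
CR-71: φ = -66.22217°, λ = -74.24350°
Δφ = 5.6703°,  Δλ = 16.4257°
a = sin²(Δφ/2) + cos φ₁ cos φ₂ sin²(Δλ/2) = 0.005004
c = 2·arcsin(√a) = 0.141592 rad = 8.1126°
d = R·c = 6371.2 × 0.141592 = 902.1 km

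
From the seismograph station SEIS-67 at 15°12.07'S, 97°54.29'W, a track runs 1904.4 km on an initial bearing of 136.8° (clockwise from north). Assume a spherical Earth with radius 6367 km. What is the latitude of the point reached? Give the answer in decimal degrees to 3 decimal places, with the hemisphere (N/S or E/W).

27.249°S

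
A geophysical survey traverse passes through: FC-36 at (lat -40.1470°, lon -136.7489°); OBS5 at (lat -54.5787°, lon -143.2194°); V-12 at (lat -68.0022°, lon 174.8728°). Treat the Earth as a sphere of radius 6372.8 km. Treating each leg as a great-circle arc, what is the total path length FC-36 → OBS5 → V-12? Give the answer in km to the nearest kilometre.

4288 km

FC-36→OBS5: c = 0.262966 rad, d = 1675.83 km
OBS5→V-12: c = 0.409921 rad, d = 2612.35 km
Total = 1675.83 + 2612.35 = 4288.17 km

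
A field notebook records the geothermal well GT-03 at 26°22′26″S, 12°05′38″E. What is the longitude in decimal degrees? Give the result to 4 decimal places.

12.0939°E

12° + 5′/60 + 38″/3600 = 12 + 0.08333 + 0.01056 = 12.0939°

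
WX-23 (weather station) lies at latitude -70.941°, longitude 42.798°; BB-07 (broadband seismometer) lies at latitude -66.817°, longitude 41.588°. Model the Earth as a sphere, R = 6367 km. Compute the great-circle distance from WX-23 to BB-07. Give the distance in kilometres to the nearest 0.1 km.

Δφ = 4.1240°,  Δλ = -1.2100°
a = sin²(Δφ/2) + cos φ₁ cos φ₂ sin²(Δλ/2) = 0.001309
c = 2·arcsin(√a) = 0.072375 rad = 4.1468°
d = R·c = 6367 × 0.072375 = 460.8 km

460.8 km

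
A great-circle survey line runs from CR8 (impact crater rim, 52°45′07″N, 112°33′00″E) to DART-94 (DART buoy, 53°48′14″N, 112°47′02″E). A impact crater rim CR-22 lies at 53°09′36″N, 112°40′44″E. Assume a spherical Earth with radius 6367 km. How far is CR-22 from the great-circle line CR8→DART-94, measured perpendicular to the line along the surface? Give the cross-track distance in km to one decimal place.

CR8: φ = +52.75194°, λ = +112.55000°
DART-94: φ = +53.80389°, λ = +112.78389°
CR-22: φ = +53.16000°, λ = +112.67889°
δ₁₃ = central angle CR8→CR-22 = 0.007250 rad  (haversine)
θ₁₃ = bearing CR8→CR-22 = 10.722°,  θ₁₂ = bearing CR8→DART-94 = 7.479°
dₓₜ = R·arcsin(sin δ₁₃ · sin(θ₁₃ − θ₁₂)) = 6367·arcsin(0.00725·sin(3.243°)) = 2.611 km
|dₓₜ| = 2.611 km

2.6 km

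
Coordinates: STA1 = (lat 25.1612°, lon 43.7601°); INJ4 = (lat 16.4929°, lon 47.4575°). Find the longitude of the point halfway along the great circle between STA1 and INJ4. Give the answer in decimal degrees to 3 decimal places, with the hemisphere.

Bx = cos φ₂ cos Δλ = 0.956859,  By = cos φ₂ sin Δλ = 0.061834
φₘ = atan2(sin φ₁ + sin φ₂, √((cos φ₁ + Bx)² + By²)) = 20.83696°
λₘ = λ₁ + atan2(By, cos φ₁ + Bx) = 45.66212°

45.662°E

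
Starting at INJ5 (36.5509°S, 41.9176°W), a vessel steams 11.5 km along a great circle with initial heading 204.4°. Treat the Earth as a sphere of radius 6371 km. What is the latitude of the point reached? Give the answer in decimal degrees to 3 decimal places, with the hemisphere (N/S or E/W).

36.645°S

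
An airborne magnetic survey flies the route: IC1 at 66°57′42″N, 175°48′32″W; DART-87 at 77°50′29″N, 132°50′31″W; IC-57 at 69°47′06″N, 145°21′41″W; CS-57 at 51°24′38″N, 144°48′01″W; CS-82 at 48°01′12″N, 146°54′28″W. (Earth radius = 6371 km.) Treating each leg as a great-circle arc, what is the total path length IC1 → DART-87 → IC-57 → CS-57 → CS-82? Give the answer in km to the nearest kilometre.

IC1: φ = +66.96167°, λ = -175.80889°
DART-87: φ = +77.84139°, λ = -132.84194°
IC-57: φ = +69.78500°, λ = -145.36139°
CS-57: φ = +51.41056°, λ = -144.80028°
CS-82: φ = +48.02000°, λ = -146.90778°
IC1→DART-87: c = 0.284098 rad, d = 1809.99 km
DART-87→IC-57: c = 0.152462 rad, d = 971.34 km
IC-57→CS-57: c = 0.320727 rad, d = 2043.35 km
CS-57→CS-82: c = 0.063770 rad, d = 406.28 km
Total = 1809.99 + 971.34 + 2043.35 + 406.28 = 5230.96 km

5231 km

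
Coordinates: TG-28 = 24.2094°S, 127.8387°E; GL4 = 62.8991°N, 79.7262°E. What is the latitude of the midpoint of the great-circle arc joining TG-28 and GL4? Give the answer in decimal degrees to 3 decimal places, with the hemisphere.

Bx = cos φ₂ cos Δλ = 0.304163,  By = cos φ₂ sin Δλ = -0.339144
φₘ = atan2(sin φ₁ + sin φ₂, √((cos φ₁ + Bx)² + By²)) = 20.82022°
λₘ = λ₁ + atan2(By, cos φ₁ + Bx) = 112.25747°

20.820°N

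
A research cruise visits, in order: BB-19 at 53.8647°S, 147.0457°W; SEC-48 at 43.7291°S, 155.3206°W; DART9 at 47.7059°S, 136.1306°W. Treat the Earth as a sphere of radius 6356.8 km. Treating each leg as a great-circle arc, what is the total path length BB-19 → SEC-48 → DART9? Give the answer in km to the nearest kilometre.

BB-19→SEC-48: c = 0.200548 rad, d = 1274.84 km
SEC-48→DART9: c = 0.243202 rad, d = 1545.99 km
Total = 1274.84 + 1545.99 = 2820.83 km

2821 km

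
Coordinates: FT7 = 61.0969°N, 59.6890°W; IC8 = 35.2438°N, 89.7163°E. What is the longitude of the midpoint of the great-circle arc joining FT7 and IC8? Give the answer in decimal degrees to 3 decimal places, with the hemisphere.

Bx = cos φ₂ cos Δλ = -0.703010,  By = cos φ₂ sin Δλ = 0.415671
φₘ = atan2(sin φ₁ + sin φ₂, √((cos φ₁ + Bx)² + By²)) = 72.06401°
λₘ = λ₁ + atan2(By, cos φ₁ + Bx) = 58.16723°

58.167°E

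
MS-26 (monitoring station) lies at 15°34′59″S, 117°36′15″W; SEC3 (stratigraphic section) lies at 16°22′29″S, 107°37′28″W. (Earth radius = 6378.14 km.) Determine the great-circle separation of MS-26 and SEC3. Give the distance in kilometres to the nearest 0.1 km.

MS-26: φ = -15.58306°, λ = -117.60417°
SEC3: φ = -16.37472°, λ = -107.62444°
Δφ = -0.7917°,  Δλ = 9.9797°
a = sin²(Δφ/2) + cos φ₁ cos φ₂ sin²(Δλ/2) = 0.007039
c = 2·arcsin(√a) = 0.168001 rad = 9.6257°
d = R·c = 6378.14 × 0.168001 = 1071.5 km

1071.5 km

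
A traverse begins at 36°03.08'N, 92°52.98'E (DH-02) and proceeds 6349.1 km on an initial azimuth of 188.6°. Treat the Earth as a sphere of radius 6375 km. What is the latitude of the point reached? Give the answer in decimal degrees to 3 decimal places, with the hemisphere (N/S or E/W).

20.544°S

DH-02: φ = +36.05133°, λ = +92.88300°
δ = d/R = 6349.1/6375 = 0.995937 rad
φ₂ = arcsin(sin φ₁ cos δ + cos φ₁ sin δ cos θ)
   = arcsin(0.58851·0.54372 + 0.80849·0.83927·-0.98876) = -20.54414°
λ₂ = λ₁ + atan2(sin θ sin δ cos φ₁, cos δ − sin φ₁ sin φ₂) = 85.18081°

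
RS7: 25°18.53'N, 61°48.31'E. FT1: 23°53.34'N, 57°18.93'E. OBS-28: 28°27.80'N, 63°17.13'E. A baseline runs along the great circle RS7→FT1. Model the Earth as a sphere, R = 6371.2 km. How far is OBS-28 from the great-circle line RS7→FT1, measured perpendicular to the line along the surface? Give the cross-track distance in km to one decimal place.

RS7: φ = +25.30883°, λ = +61.80517°
FT1: φ = +23.88900°, λ = +57.31550°
OBS-28: φ = +28.46333°, λ = +63.28550°
δ₁₃ = central angle RS7→OBS-28 = 0.059682 rad  (haversine)
θ₁₃ = bearing RS7→OBS-28 = 22.381°,  θ₁₂ = bearing RS7→FT1 = 251.766°
dₓₜ = R·arcsin(sin δ₁₃ · sin(θ₁₃ − θ₁₂)) = 6371.2·arcsin(0.05965·sin(-229.386°)) = 288.577 km
|dₓₜ| = 288.577 km

288.6 km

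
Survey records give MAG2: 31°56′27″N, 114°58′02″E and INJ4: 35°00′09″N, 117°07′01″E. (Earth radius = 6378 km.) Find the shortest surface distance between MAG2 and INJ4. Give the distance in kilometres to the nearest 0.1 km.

394.9 km

MAG2: φ = +31.94083°, λ = +114.96722°
INJ4: φ = +35.00250°, λ = +117.11694°
Δφ = 3.0617°,  Δλ = 2.1497°
a = sin²(Δφ/2) + cos φ₁ cos φ₂ sin²(Δλ/2) = 0.000958
c = 2·arcsin(√a) = 0.061922 rad = 3.5479°
d = R·c = 6378 × 0.061922 = 394.9 km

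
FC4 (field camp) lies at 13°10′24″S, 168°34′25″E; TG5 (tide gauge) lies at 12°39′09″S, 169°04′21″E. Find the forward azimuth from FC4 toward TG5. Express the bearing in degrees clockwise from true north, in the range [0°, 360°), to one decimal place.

43.1°

FC4: φ = -13.17333°, λ = +168.57361°
TG5: φ = -12.65250°, λ = +169.07250°
Δλ = 0.4989°
y = sin Δλ · cos φ₂ = 0.008496
x = cos φ₁ sin φ₂ − sin φ₁ cos φ₂ cos Δλ = 0.009082
θ = atan2(y, x) = 43.0906° → 43.0906° (mod 360°)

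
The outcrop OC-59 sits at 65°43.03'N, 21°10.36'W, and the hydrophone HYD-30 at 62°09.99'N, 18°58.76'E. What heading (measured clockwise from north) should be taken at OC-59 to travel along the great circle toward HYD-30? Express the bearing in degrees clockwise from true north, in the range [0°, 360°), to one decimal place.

82.7°

OC-59: φ = +65.71717°, λ = -21.17267°
HYD-30: φ = +62.16650°, λ = +18.97933°
Δλ = 40.1520°
y = sin Δλ · cos φ₂ = 0.301068
x = cos φ₁ sin φ₂ − sin φ₁ cos φ₂ cos Δλ = 0.038366
θ = atan2(y, x) = 82.7377° → 82.7377° (mod 360°)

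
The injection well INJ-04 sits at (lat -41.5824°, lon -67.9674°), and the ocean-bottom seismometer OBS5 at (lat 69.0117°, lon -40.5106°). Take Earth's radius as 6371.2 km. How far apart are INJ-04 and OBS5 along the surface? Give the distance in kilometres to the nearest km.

12505 km

Δφ = 110.5941°,  Δλ = 27.4568°
a = sin²(Δφ/2) + cos φ₁ cos φ₂ sin²(Δλ/2) = 0.690962
c = 2·arcsin(√a) = 1.962673 rad = 112.4529°
d = R·c = 6371.2 × 1.962673 = 12504.6 km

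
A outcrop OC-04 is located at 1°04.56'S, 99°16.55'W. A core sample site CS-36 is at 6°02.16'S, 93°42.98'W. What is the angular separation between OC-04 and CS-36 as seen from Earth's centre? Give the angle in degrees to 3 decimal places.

7.441°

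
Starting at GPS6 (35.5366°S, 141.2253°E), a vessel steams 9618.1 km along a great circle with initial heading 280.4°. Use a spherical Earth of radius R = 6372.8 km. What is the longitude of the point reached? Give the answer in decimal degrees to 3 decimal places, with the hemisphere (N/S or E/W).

60.185°E

δ = d/R = 9618.1/6372.8 = 1.509242 rad
φ₂ = arcsin(sin φ₁ cos δ + cos φ₁ sin δ cos θ)
   = arcsin(-0.58122·0.06152 + 0.81374·0.99811·0.18052) = 6.36514°
λ₂ = λ₁ + atan2(sin θ sin δ cos φ₁, cos δ − sin φ₁ sin φ₂) = 60.18506°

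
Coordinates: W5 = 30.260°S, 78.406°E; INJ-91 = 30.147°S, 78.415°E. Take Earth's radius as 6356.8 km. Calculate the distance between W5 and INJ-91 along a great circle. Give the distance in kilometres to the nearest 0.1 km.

12.6 km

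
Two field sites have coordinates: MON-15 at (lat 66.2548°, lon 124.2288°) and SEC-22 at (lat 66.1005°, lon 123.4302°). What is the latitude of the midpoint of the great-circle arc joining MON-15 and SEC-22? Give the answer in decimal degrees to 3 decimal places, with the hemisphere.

66.178°N

Bx = cos φ₂ cos Δλ = 0.405094,  By = cos φ₂ sin Δλ = -0.005647
φₘ = atan2(sin φ₁ + sin φ₂, √((cos φ₁ + Bx)² + By²)) = 66.17816°
λₘ = λ₁ + atan2(By, cos φ₁ + Bx) = 123.82828°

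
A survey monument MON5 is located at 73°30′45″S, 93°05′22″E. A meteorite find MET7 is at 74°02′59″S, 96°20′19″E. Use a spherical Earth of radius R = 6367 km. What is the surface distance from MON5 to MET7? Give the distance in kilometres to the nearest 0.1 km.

117.2 km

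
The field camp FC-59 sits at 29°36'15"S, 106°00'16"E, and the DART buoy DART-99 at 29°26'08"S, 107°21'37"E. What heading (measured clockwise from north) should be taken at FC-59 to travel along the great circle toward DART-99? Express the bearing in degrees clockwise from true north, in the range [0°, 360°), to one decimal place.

82.2°

FC-59: φ = -29.60417°, λ = +106.00444°
DART-99: φ = -29.43556°, λ = +107.36028°
Δλ = 1.3558°
y = sin Δλ · cos φ₂ = 0.020607
x = cos φ₁ sin φ₂ − sin φ₁ cos φ₂ cos Δλ = 0.002822
θ = atan2(y, x) = 82.2012° → 82.2012° (mod 360°)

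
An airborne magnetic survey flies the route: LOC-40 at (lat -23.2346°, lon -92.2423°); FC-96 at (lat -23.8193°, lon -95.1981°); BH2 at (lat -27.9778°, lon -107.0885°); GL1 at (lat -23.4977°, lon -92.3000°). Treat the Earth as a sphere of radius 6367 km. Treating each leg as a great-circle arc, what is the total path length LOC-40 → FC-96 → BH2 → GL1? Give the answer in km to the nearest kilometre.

3143 km

LOC-40→FC-96: c = 0.048387 rad, d = 308.08 km
FC-96→BH2: c = 0.200172 rad, d = 1274.49 km
BH2→GL1: c = 0.245086 rad, d = 1560.46 km
Total = 308.08 + 1274.49 + 1560.46 = 3143.04 km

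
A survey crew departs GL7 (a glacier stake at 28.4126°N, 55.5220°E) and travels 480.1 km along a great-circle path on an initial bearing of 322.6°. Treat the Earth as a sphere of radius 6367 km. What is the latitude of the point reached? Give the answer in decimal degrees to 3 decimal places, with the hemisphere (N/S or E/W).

31.810°N

δ = d/R = 480.1/6367 = 0.075404 rad
φ₂ = arcsin(sin φ₁ cos δ + cos φ₁ sin δ cos θ)
   = arcsin(0.47582·0.99716 + 0.87954·0.07533·0.79441) = 31.80989°
λ₂ = λ₁ + atan2(sin θ sin δ cos φ₁, cos δ − sin φ₁ sin φ₂) = 52.43556°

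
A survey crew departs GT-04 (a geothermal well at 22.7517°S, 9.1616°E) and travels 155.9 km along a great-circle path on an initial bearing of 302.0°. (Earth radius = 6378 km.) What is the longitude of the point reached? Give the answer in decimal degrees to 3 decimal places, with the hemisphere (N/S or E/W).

δ = d/R = 155.9/6378 = 0.024443 rad
φ₂ = arcsin(sin φ₁ cos δ + cos φ₁ sin δ cos θ)
   = arcsin(-0.38674·0.99970 + 0.92219·0.02444·0.52992) = -22.00446°
λ₂ = λ₁ + atan2(sin θ sin δ cos φ₁, cos δ − sin φ₁ sin φ₂) = 7.88061°

7.881°E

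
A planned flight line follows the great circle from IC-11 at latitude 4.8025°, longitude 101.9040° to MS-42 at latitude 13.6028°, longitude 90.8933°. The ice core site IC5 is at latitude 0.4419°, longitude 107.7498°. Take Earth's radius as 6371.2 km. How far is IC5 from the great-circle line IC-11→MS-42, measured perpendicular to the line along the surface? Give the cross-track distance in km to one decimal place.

44.9 km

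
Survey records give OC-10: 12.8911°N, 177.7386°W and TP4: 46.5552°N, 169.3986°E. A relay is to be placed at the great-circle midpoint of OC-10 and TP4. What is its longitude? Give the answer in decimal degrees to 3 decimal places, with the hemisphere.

176.945°E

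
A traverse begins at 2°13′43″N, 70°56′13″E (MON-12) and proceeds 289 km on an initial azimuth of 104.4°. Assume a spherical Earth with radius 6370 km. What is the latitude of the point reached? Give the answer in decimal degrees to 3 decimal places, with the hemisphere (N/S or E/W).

1.580°N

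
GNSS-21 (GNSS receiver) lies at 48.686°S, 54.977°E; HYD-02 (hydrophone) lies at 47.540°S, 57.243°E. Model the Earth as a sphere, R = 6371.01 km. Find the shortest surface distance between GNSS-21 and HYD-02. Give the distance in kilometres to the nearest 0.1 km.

Δφ = 1.1460°,  Δλ = 2.2660°
a = sin²(Δφ/2) + cos φ₁ cos φ₂ sin²(Δλ/2) = 0.000274
c = 2·arcsin(√a) = 0.033123 rad = 1.8978°
d = R·c = 6371.01 × 0.033123 = 211.0 km

211.0 km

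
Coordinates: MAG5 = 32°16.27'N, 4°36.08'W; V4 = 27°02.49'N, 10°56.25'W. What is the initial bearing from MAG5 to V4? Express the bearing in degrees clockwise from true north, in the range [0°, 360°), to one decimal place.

MAG5: φ = +32.27117°, λ = -4.60133°
V4: φ = +27.04150°, λ = -10.93750°
Δλ = -6.3362°
y = sin Δλ · cos φ₂ = -0.098297
x = cos φ₁ sin φ₂ − sin φ₁ cos φ₂ cos Δλ = -0.088243
θ = atan2(y, x) = -131.9151° → 228.0849° (mod 360°)

228.1°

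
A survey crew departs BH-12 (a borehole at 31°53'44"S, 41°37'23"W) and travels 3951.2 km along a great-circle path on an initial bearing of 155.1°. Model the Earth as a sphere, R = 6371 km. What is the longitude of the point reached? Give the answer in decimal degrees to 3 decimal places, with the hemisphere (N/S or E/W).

10.938°W

BH-12: φ = -31.89556°, λ = -41.62306°
δ = d/R = 3951.2/6371 = 0.620185 rad
φ₂ = arcsin(sin φ₁ cos δ + cos φ₁ sin δ cos θ)
   = arcsin(-0.52837·0.81377 + 0.84901·0.58119·-0.90704) = -61.34710°
λ₂ = λ₁ + atan2(sin θ sin δ cos φ₁, cos δ − sin φ₁ sin φ₂) = -10.93784°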